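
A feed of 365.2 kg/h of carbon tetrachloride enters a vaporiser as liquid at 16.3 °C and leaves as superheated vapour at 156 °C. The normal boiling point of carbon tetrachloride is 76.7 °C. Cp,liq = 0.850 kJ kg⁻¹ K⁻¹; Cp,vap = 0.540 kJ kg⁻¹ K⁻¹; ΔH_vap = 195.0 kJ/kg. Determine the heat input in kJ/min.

liquid 16.3→76.7 °C: 51.34 kJ/kg
vaporisation at 76.7 °C: 195 kJ/kg
vapour 76.7→156 °C: 42.822 kJ/kg
Δh = 51.34 + 195 + 42.822 = 289.16 kJ/kg
Q = ṁ·Δh = 365.2 kg/h × 289.16 kJ/kg = 105600 kJ/h
|Q| = 29.334 kW = 1760 kJ/min

Q = 1760 kJ/min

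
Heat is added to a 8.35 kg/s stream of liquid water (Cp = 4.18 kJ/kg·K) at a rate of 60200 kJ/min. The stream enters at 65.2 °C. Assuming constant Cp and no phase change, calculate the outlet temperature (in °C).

T_out = 93.9 °C

Q = 60200 kJ/min = 1003.3 kJ/s
ΔT = Q/(ṁ·Cp) = 1003.3/(8.35×4.18) = 28.746 K
T_out = 65.2 + 28.746 = 93.946 °C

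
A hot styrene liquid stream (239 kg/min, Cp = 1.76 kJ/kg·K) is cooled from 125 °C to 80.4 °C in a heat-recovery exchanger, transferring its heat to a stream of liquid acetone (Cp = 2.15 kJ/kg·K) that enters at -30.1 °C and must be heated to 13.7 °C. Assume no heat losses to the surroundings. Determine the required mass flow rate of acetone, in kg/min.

ṁ_c = 199 kg/min

Heat released by hot stream: Q = 239 × 1.76 × (125 − 80.4) = 18761 kJ/min
Energy balance on cold side (adiabatic exchanger): Q = ṁ_c·Cp_c·(T_c,out − T_c,in)
ṁ_c = 18761 / [2.15 × (13.7 − -30.1)] = 199.22 kg/min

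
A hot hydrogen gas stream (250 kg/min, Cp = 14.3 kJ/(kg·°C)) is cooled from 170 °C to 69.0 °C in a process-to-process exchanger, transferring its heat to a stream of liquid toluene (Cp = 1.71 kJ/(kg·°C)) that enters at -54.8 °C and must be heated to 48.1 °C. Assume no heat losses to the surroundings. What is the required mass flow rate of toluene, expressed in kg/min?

ṁ_c = 2050 kg/min

Heat released by hot stream: Q = 250 × 14.3 × (170 − 69.0) = 361080 kJ/min
Energy balance on cold side (adiabatic exchanger): Q = ṁ_c·Cp_c·(T_c,out − T_c,in)
ṁ_c = 361080 / [1.71 × (48.1 − -54.8)] = 2052 kg/min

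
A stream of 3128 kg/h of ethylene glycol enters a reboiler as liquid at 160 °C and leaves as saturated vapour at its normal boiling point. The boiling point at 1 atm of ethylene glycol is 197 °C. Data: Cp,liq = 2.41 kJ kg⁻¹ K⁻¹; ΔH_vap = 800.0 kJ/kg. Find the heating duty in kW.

Q = 773 kW

liquid 160→197 °C: 89.17 kJ/kg
vaporisation at 197 °C: 800 kJ/kg
Δh = 89.17 + 800 = 889.17 kJ/kg
Q = ṁ·Δh = 3128 kg/h × 889.17 kJ/kg = 2.7813e+06 kJ/h
|Q| = 772.59 kW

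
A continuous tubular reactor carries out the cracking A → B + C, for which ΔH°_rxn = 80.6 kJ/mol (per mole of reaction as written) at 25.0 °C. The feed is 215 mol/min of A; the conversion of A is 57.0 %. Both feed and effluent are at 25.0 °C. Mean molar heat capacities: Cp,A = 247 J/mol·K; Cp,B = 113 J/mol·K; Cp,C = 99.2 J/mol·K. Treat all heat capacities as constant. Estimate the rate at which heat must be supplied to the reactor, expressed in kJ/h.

Q_in = 593000 kJ/h

Extent of reaction ξ = 0.570 × 215 = 122.55 mol/min
Reaction term: ξ·ΔH°_rxn = 122.55 × 80.6 = 9877.5 kJ/min
Q = ΔH = 9877.5 kJ/min = 164.63 kW
Heat supplied = 592650 kJ/h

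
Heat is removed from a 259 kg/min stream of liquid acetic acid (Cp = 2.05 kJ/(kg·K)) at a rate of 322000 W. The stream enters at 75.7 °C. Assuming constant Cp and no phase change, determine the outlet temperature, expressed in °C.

T_out = 39.3 °C

Q = 322000 W = 19320 kJ/min
ΔT = Q/(ṁ·Cp) = 19320/(259×2.05) = 36.388 K
T_out = 75.7 − 36.388 = 39.312 °C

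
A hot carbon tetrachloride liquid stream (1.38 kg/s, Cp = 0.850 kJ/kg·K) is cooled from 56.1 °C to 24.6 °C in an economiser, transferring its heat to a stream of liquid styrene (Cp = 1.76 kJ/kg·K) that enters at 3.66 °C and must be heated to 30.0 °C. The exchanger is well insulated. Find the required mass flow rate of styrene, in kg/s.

ṁ_c = 0.797 kg/s

Heat released by hot stream: Q = 1.38 × 0.850 × (56.1 − 24.6) = 36.949 kJ/s
Energy balance on cold side (adiabatic exchanger): Q = ṁ_c·Cp_c·(T_c,out − T_c,in)
ṁ_c = 36.949 / [1.76 × (30.0 − 3.66)] = 0.79704 kg/s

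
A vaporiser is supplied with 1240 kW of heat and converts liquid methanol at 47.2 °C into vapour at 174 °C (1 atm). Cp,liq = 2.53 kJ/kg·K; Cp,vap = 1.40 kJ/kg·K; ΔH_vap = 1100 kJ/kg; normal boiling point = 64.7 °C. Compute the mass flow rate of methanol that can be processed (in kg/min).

Δh = 2.53×(64.7−47.2) + 1100 + 1.40×(174−64.7) = 1297.3 kJ/kg
Q = 1240 kW = 1240 kJ/s = 74400 kJ/min
ṁ = Q/Δh = 74400 / 1297.3 = 57.35 kg/min

ṁ = 57.4 kg/min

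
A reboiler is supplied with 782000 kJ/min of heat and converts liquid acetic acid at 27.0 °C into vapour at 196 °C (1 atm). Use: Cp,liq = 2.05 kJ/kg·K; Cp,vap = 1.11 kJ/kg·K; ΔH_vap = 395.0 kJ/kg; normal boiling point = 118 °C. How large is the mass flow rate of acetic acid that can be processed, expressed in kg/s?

ṁ = 19.5 kg/s

Δh = 2.05×(118−27.0) + 395.0 + 1.11×(196−118) = 668.13 kJ/kg
Q = 782000 kJ/min = 13033 kJ/s = 13033 kJ/s
ṁ = Q/Δh = 13033 / 668.13 = 19.507 kg/s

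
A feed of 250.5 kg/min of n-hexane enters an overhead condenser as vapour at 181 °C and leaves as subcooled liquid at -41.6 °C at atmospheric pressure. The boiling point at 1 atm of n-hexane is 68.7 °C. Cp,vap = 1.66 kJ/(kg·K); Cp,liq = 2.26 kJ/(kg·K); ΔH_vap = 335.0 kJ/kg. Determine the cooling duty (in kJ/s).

vapour 181→68.7 °C: -186.42 kJ/kg
condensation at 68.7 °C: -335 kJ/kg
liquid 68.7→-41.6 °C: -249.28 kJ/kg
Δh = -186.42 + -335 + -249.28 = -770.7 kJ/kg
Q = ṁ·Δh = 250.5 kg/min × -770.7 kJ/kg = -193060 kJ/min
|Q| = 3217.7 kW

Q_c = 3220 kJ/s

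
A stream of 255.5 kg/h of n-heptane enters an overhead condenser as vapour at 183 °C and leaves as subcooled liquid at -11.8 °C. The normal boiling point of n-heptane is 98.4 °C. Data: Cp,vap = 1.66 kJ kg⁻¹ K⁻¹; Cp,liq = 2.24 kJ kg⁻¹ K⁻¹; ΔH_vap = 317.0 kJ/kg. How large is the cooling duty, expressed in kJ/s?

vapour 183→98.4 °C: -140.44 kJ/kg
condensation at 98.4 °C: -317 kJ/kg
liquid 98.4→-11.8 °C: -246.85 kJ/kg
Δh = -140.44 + -317 + -246.85 = -704.28 kJ/kg
Q = ṁ·Δh = 255.5 kg/h × -704.28 kJ/kg = -179940 kJ/h
|Q| = 49.985 kW

Q_c = 50.0 kJ/s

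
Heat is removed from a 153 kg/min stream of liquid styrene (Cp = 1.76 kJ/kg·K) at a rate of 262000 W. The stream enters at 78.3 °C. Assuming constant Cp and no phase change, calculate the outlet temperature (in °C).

Q = 262000 W = 15720 kJ/min
ΔT = Q/(ṁ·Cp) = 15720/(153×1.76) = 58.378 K
T_out = 78.3 − 58.378 = 19.922 °C

T_out = 19.9 °C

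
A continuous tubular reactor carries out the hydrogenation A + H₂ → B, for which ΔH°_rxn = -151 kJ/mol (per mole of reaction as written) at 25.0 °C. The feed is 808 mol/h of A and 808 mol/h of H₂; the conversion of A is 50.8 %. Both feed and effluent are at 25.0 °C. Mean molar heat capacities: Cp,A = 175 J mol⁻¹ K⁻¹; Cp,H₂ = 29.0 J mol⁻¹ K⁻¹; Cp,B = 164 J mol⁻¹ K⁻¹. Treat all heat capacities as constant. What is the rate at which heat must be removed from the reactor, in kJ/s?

Q_out = 17.2 kJ/s

Extent of reaction ξ = 0.508 × 808 = 410.46 mol/h
Reaction term: ξ·ΔH°_rxn = 410.46 × -151 = -61980 kJ/h
Q = ΔH = -61980 kJ/h = -17.217 kW
Heat removed = 17.217 kJ/s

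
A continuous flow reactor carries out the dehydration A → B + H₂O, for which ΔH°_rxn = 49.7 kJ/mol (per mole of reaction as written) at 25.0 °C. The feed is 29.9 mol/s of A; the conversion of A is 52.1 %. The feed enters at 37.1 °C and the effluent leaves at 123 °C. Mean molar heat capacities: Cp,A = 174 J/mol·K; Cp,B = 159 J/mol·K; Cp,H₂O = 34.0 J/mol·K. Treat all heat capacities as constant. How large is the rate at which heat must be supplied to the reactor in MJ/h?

Q_in = 4500 MJ/h

Extent of reaction ξ = 0.521 × 29.9 = 15.578 mol/s
Reaction term: ξ·ΔH°_rxn = 15.578 × 49.7 = 774.22 kJ/s
Sensible, feed 37.1→25 °C: -62.951 kJ/s
Outlet flows (mol/s): A 14.322, B 15.578, H₂O 15.578
Sensible, products 25→123 °C: 538.86 kJ/s
Q = ΔH = 1250.1 kJ/s = 1250.1 kW
Heat supplied = 4500.5 MJ/h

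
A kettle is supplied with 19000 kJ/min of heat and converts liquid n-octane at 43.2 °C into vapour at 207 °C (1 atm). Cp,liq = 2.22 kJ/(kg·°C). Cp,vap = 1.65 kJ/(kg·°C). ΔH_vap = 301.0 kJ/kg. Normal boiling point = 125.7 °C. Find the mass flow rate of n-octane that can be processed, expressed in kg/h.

ṁ = 1840 kg/h

Δh = 2.22×(125.7−43.2) + 301.0 + 1.65×(207−125.7) = 618.29 kJ/kg
Q = 19000 kJ/min = 316.67 kJ/s = 1.14e+06 kJ/h
ṁ = Q/Δh = 1.14e+06 / 618.29 = 1843.8 kg/h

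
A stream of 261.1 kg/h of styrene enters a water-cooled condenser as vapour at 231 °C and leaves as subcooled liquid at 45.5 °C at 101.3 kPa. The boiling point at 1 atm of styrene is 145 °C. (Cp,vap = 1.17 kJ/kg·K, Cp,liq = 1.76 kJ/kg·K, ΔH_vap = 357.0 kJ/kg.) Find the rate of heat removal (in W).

Q_c = 45900 W

vapour 231→145 °C: -100.62 kJ/kg
condensation at 145 °C: -357 kJ/kg
liquid 145→45.5 °C: -175.12 kJ/kg
Δh = -100.62 + -357 + -175.12 = -632.74 kJ/kg
Q = ṁ·Δh = 261.1 kg/h × -632.74 kJ/kg = -165210 kJ/h
|Q| = 45.891 kW = 45891 W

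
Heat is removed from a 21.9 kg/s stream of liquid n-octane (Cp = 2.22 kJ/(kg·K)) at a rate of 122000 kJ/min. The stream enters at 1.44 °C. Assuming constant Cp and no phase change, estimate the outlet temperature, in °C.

Q = 122000 kJ/min = 2033.3 kJ/s
ΔT = Q/(ṁ·Cp) = 2033.3/(21.9×2.22) = 41.823 K
T_out = 1.44 − 41.823 = -40.383 °C

T_out = -40.4 °C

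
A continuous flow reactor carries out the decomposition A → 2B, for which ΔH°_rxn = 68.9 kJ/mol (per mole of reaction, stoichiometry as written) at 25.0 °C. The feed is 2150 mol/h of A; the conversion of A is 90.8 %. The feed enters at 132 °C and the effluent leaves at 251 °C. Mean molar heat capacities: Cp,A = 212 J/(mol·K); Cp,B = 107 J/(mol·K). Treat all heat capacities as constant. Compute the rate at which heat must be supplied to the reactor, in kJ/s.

Extent of reaction ξ = 0.908 × 2150 = 1952.2 mol/h
Reaction term: ξ·ΔH°_rxn = 1952.2 × 68.9 = 134510 kJ/h
Sensible, feed 132→25 °C: -48771 kJ/h
Outlet flows (mol/h): A 197.8, B 3904.4
Sensible, products 25→251 °C: 103890 kJ/h
Q = ΔH = 189630 kJ/h = 52.675 kW
Heat supplied = 52.675 kJ/s

Q_in = 52.7 kJ/s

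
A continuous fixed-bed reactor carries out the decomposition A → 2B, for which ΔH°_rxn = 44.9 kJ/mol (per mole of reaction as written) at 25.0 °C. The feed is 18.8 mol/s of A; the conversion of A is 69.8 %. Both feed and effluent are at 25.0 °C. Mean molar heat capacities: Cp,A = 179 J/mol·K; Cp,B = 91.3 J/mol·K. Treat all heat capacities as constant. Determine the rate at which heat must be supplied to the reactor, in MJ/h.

Extent of reaction ξ = 0.698 × 18.8 = 13.122 mol/s
Reaction term: ξ·ΔH°_rxn = 13.122 × 44.9 = 589.2 kJ/s
Q = ΔH = 589.2 kJ/s = 589.2 kW
Heat supplied = 2121.1 MJ/h

Q_in = 2120 MJ/h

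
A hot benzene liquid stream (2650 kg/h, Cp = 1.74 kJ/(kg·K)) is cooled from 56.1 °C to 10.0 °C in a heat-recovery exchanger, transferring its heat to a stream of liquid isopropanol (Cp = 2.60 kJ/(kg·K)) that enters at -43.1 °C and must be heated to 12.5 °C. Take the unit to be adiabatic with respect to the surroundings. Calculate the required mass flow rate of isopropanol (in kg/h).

Heat released by hot stream: Q = 2650 × 1.74 × (56.1 − 10.0) = 212570 kJ/h
Energy balance on cold side (adiabatic exchanger): Q = ṁ_c·Cp_c·(T_c,out − T_c,in)
ṁ_c = 212570 / [2.60 × (12.5 − -43.1)] = 1470.4 kg/h

ṁ_c = 1470 kg/h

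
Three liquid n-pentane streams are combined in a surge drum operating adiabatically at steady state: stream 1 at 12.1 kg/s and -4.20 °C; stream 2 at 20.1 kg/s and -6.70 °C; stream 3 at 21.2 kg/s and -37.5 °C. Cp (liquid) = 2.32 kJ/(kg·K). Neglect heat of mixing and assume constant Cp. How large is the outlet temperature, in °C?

No heat crosses the boundary, so H_out = H_in.
T_out = Σ ṁᵢCp,ᵢTᵢ / Σ ṁᵢCp,ᵢ
      = -2274.7 / 123.89 = -18.361 °C

T_out = -18.4 °C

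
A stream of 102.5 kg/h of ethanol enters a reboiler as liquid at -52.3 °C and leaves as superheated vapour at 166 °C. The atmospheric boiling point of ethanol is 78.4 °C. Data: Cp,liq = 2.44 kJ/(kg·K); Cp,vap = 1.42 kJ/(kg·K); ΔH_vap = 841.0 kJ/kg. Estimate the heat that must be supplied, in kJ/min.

liquid -52.3→78.4 °C: 318.91 kJ/kg
vaporisation at 78.4 °C: 841 kJ/kg
vapour 78.4→166 °C: 124.39 kJ/kg
Δh = 318.91 + 841 + 124.39 = 1284.3 kJ/kg
Q = ṁ·Δh = 102.5 kg/h × 1284.3 kJ/kg = 131640 kJ/h
|Q| = 36.567 kW = 2194 kJ/min

Q = 2190 kJ/min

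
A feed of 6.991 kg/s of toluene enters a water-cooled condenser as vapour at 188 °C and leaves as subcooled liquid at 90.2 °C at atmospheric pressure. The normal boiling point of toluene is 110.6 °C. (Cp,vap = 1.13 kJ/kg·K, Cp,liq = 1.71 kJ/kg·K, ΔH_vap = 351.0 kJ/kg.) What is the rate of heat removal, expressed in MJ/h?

vapour 188→110.6 °C: -87.462 kJ/kg
condensation at 110.6 °C: -351 kJ/kg
liquid 110.6→90.2 °C: -34.884 kJ/kg
Δh = -87.462 + -351 + -34.884 = -473.35 kJ/kg
Q = ṁ·Δh = 6.991 kg/s × -473.35 kJ/kg = -3309.2 kJ/s
|Q| = 3309.2 kW = 11913 MJ/h

Q_c = 11900 MJ/h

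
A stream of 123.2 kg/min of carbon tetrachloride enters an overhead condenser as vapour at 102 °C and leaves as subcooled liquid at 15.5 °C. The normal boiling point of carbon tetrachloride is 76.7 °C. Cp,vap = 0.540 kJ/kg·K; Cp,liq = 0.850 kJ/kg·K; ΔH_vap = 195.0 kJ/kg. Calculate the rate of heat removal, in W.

Q_c = 535000 W

vapour 102→76.7 °C: -13.662 kJ/kg
condensation at 76.7 °C: -195 kJ/kg
liquid 76.7→15.5 °C: -52.02 kJ/kg
Δh = -13.662 + -195 + -52.02 = -260.68 kJ/kg
Q = ṁ·Δh = 123.2 kg/min × -260.68 kJ/kg = -32116 kJ/min
|Q| = 535.27 kW = 535270 W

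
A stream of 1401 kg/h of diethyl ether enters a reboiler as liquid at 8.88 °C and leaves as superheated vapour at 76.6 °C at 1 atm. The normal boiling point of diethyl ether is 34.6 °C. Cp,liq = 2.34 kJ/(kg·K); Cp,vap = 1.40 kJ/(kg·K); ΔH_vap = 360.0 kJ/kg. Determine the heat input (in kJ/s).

liquid 8.88→34.6 °C: 60.185 kJ/kg
vaporisation at 34.6 °C: 360 kJ/kg
vapour 34.6→76.6 °C: 58.8 kJ/kg
Δh = 60.185 + 360 + 58.8 = 478.98 kJ/kg
Q = ṁ·Δh = 1401 kg/h × 478.98 kJ/kg = 671060 kJ/h
|Q| = 186.4 kW

Q = 186 kJ/s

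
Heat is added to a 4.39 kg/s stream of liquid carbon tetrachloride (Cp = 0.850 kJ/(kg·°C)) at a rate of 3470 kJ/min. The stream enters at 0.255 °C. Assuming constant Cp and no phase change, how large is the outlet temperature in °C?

T_out = 15.8 °C

Q = 3470 kJ/min = 57.833 kJ/s
ΔT = Q/(ṁ·Cp) = 57.833/(4.39×0.850) = 15.499 K
T_out = 0.255 + 15.499 = 15.754 °C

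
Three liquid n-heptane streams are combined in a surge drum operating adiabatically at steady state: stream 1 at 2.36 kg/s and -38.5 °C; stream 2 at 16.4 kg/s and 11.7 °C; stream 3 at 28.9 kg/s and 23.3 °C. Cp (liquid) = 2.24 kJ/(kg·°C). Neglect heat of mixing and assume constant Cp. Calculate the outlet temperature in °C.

T_out = 16.2 °C

Adiabatic, steady state ⇒ Σ ṁᵢCp,ᵢ(T_out − Tᵢ) = 0
T_out = Σ ṁᵢCp,ᵢTᵢ / Σ ṁᵢCp,ᵢ
      = 1734.6 / 106.76 = 16.248 °C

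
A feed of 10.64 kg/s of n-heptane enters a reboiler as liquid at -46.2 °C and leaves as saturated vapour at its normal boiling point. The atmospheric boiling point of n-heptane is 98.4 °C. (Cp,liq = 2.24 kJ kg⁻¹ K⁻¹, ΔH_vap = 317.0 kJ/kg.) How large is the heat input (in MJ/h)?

liquid -46.2→98.4 °C: 323.9 kJ/kg
vaporisation at 98.4 °C: 317 kJ/kg
Δh = 323.9 + 317 = 640.9 kJ/kg
Q = ṁ·Δh = 10.64 kg/s × 640.9 kJ/kg = 6819.2 kJ/s
|Q| = 6819.2 kW = 24549 MJ/h

Q = 24500 MJ/h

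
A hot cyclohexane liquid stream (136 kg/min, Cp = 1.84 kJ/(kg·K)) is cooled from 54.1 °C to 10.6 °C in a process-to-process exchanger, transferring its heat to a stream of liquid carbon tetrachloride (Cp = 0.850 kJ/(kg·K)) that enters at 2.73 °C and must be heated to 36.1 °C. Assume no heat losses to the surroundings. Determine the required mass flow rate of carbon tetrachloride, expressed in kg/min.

Heat released by hot stream: Q = 136 × 1.84 × (54.1 − 10.6) = 10885 kJ/min
Energy balance on cold side (adiabatic exchanger): Q = ṁ_c·Cp_c·(T_c,out − T_c,in)
ṁ_c = 10885 / [0.850 × (36.1 − 2.73)] = 383.77 kg/min

ṁ_c = 384 kg/min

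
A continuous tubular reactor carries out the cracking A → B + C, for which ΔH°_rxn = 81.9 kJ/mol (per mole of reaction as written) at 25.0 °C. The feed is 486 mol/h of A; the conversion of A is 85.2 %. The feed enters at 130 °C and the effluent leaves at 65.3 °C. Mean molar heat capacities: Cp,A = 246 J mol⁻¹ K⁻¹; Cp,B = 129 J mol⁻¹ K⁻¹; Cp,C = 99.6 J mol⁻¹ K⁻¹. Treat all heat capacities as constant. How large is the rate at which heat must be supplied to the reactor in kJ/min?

Extent of reaction ξ = 0.852 × 486 = 414.07 mol/h
Reaction term: ξ·ΔH°_rxn = 414.07 × 81.9 = 33912 kJ/h
Sensible, feed 130→25 °C: -12553 kJ/h
Outlet flows (mol/h): A 71.928, B 414.07, C 414.07
Sensible, products 25→65.3 °C: 4527.8 kJ/h
Q = ΔH = 25887 kJ/h = 7.1908 kW
Heat supplied = 431.45 kJ/min

Q_in = 431 kJ/min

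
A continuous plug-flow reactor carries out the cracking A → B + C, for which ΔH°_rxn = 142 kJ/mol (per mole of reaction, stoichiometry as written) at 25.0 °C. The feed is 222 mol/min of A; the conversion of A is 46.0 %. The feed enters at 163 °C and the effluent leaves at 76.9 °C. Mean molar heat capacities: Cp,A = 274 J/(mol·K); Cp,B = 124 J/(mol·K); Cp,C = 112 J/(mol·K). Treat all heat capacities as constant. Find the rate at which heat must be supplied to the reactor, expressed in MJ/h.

Q_in = 544 MJ/h

Extent of reaction ξ = 0.460 × 222 = 102.12 mol/min
Reaction term: ξ·ΔH°_rxn = 102.12 × 142 = 14501 kJ/min
Sensible, feed 163→25 °C: -8394.3 kJ/min
Outlet flows (mol/min): A 119.88, B 102.12, C 102.12
Sensible, products 25→76.9 °C: 2955.6 kJ/min
Q = ΔH = 9062.3 kJ/min = 151.04 kW
Heat supplied = 543.74 MJ/h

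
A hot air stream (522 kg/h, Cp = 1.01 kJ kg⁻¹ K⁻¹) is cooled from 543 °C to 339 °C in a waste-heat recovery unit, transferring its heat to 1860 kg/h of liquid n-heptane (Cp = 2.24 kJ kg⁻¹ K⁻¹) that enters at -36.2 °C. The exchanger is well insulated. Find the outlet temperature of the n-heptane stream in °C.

Heat released by hot stream: Q = 522 × 1.01 × (543 − 339) = 107550 kJ/h
Energy balance on cold side (adiabatic exchanger): Q = ṁ_c·Cp_c·(T_c,out − T_c,in)
T_c,out = -36.2 + 107550/(1860 × 2.24) = -10.386 °C

T_c,out = -10.4 °C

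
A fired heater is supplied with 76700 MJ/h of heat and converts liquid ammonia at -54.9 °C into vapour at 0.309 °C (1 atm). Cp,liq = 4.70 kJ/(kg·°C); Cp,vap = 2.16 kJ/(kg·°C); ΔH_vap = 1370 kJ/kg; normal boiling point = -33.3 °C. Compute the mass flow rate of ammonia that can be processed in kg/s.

Δh = 4.70×(-33.3−-54.9) + 1370 + 2.16×(0.309−-33.3) = 1544.1 kJ/kg
Q = 76700 MJ/h = 21306 kJ/s = 21306 kJ/s
ṁ = Q/Δh = 21306 / 1544.1 = 13.798 kg/s

ṁ = 13.8 kg/s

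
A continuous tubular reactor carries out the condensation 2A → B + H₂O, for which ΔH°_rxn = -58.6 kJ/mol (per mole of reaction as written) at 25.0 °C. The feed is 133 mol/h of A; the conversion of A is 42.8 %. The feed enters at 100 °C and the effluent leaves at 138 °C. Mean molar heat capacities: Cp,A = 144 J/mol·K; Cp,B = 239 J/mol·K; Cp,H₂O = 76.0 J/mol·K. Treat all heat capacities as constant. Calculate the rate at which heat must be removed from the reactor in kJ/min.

Extent of reaction ξ = 0.428 × 133 / 2 = 28.462 mol/h
Reaction term: ξ·ΔH°_rxn = 28.462 × -58.6 = -1667.9 kJ/h
Sensible, feed 100→25 °C: -1436.4 kJ/h
Outlet flows (mol/h): A 76.076, B 28.462, H₂O 28.462
Sensible, products 25→138 °C: 2251 kJ/h
Q = ΔH = -853.26 kJ/h = -0.23702 kW
Heat removed = 14.221 kJ/min

Q_out = 14.2 kJ/min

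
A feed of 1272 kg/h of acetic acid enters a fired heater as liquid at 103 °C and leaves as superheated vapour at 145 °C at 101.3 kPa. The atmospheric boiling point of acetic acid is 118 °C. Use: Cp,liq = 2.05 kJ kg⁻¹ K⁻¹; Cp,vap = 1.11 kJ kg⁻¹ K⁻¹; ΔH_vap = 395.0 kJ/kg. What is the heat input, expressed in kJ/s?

liquid 103→118 °C: 30.75 kJ/kg
vaporisation at 118 °C: 395 kJ/kg
vapour 118→145 °C: 29.97 kJ/kg
Δh = 30.75 + 395 + 29.97 = 455.72 kJ/kg
Q = ṁ·Δh = 1272 kg/h × 455.72 kJ/kg = 579680 kJ/h
|Q| = 161.02 kW

Q = 161 kJ/s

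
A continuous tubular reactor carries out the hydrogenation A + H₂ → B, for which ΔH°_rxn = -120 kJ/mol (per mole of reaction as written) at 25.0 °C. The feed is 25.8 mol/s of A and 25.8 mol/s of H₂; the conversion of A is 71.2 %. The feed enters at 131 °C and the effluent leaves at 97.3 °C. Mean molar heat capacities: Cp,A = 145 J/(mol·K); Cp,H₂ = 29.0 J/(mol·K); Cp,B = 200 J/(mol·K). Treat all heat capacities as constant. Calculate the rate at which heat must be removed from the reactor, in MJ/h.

Extent of reaction ξ = 0.712 × 25.8 = 18.37 mol/s
Reaction term: ξ·ΔH°_rxn = 18.37 × -120 = -2204.4 kJ/s
Sensible, feed 131→25 °C: -475.86 kJ/s
Outlet flows (mol/s): A 7.4304, H₂ 7.4304, B 18.37
Sensible, products 25→97.3 °C: 359.1 kJ/s
Q = ΔH = -2321.1 kJ/s = -2321.1 kW
Heat removed = 8356 MJ/h

Q_out = 8360 MJ/h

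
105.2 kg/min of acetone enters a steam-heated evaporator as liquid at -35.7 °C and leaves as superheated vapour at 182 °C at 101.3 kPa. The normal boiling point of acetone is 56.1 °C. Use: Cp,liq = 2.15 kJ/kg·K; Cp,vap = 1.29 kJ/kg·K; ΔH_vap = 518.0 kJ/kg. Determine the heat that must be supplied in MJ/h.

Q = 5540 MJ/h

liquid -35.7→56.1 °C: 197.37 kJ/kg
vaporisation at 56.1 °C: 518 kJ/kg
vapour 56.1→182 °C: 162.41 kJ/kg
Δh = 197.37 + 518 + 162.41 = 877.78 kJ/kg
Q = ṁ·Δh = 105.2 kg/min × 877.78 kJ/kg = 92343 kJ/min
|Q| = 1539 kW = 5540.6 MJ/h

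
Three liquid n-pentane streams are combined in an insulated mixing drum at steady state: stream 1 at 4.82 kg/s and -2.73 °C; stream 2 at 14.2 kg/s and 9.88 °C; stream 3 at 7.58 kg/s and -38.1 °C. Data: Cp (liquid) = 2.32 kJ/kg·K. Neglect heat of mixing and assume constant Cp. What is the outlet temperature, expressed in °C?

Energy balance with Q = 0: Σ ṁᵢCp,ᵢ(T_out − Tᵢ) = 0
T_out = Σ ṁᵢCp,ᵢTᵢ / Σ ṁᵢCp,ᵢ
      = -375.05 / 61.712 = -6.0775 °C

T_out = -6.08 °C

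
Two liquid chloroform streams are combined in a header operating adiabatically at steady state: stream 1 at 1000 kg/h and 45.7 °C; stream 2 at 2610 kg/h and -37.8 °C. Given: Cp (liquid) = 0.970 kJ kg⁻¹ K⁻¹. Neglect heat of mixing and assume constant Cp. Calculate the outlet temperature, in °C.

Adiabatic, steady state ⇒ Σ ṁᵢCp,ᵢ(T_out − Tᵢ) = 0
T_out = Σ ṁᵢCp,ᵢTᵢ / Σ ṁᵢCp,ᵢ
      = -51369 / 3501.7 = -14.67 °C

T_out = -14.7 °C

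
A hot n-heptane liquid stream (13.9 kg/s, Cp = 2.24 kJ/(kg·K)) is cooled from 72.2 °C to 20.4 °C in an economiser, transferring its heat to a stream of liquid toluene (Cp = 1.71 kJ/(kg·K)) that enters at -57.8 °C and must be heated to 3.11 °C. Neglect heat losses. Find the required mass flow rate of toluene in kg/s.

ṁ_c = 15.5 kg/s

Heat released by hot stream: Q = 13.9 × 2.24 × (72.2 − 20.4) = 1612.8 kJ/s
Energy balance on cold side (adiabatic exchanger): Q = ṁ_c·Cp_c·(T_c,out − T_c,in)
ṁ_c = 1612.8 / [1.71 × (3.11 − -57.8)] = 15.485 kg/s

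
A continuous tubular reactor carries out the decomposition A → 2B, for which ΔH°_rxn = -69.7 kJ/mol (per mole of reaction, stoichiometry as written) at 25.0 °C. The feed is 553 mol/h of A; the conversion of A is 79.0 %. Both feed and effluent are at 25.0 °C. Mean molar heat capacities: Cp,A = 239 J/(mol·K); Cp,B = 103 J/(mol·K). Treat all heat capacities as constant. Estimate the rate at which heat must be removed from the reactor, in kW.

Q_out = 8.46 kW

Extent of reaction ξ = 0.790 × 553 = 436.87 mol/h
Reaction term: ξ·ΔH°_rxn = 436.87 × -69.7 = -30450 kJ/h
Q = ΔH = -30450 kJ/h = -8.4583 kW
Heat removed = 8.4583 kW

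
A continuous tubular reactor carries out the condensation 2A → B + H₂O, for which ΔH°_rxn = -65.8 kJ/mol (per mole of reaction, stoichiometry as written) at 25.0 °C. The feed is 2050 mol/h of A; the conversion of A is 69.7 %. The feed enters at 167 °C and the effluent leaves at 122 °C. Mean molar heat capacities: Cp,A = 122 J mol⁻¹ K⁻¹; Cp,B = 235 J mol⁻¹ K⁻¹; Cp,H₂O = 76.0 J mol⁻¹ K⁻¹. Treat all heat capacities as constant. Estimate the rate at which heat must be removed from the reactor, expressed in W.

Extent of reaction ξ = 0.697 × 2050 / 2 = 714.42 mol/h
Reaction term: ξ·ΔH°_rxn = 714.42 × -65.8 = -47009 kJ/h
Sensible, feed 167→25 °C: -35514 kJ/h
Outlet flows (mol/h): A 621.15, B 714.42, H₂O 714.42
Sensible, products 25→122 °C: 28903 kJ/h
Q = ΔH = -53621 kJ/h = -14.895 kW
Heat removed = 14895 W

Q_out = 14900 W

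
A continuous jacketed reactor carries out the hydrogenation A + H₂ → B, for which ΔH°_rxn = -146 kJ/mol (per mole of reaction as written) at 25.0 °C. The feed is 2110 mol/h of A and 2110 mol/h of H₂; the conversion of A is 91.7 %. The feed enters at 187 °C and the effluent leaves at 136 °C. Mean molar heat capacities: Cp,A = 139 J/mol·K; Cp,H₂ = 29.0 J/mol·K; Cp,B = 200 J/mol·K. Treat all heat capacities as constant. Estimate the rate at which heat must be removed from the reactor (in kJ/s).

Extent of reaction ξ = 0.917 × 2110 = 1934.9 mol/h
Reaction term: ξ·ΔH°_rxn = 1934.9 × -146 = -282490 kJ/h
Sensible, feed 187→25 °C: -57426 kJ/h
Outlet flows (mol/h): A 175.13, H₂ 175.13, B 1934.9
Sensible, products 25→136 °C: 46220 kJ/h
Q = ΔH = -293700 kJ/h = -81.582 kW
Heat removed = 81.582 kJ/s

Q_out = 81.6 kJ/s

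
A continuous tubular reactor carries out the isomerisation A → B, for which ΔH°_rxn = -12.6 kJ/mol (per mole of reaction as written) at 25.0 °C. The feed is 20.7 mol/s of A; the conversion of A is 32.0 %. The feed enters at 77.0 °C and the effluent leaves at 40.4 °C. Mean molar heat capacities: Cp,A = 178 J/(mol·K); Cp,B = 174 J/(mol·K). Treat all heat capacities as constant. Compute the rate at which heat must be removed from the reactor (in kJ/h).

Q_out = 787000 kJ/h

Extent of reaction ξ = 0.320 × 20.7 = 6.624 mol/s
Reaction term: ξ·ΔH°_rxn = 6.624 × -12.6 = -83.462 kJ/s
Sensible, feed 77.0→25 °C: -191.6 kJ/s
Outlet flows (mol/s): A 14.076, B 6.624
Sensible, products 25→40.4 °C: 56.335 kJ/s
Q = ΔH = -218.73 kJ/s = -218.73 kW
Heat removed = 787420 kJ/h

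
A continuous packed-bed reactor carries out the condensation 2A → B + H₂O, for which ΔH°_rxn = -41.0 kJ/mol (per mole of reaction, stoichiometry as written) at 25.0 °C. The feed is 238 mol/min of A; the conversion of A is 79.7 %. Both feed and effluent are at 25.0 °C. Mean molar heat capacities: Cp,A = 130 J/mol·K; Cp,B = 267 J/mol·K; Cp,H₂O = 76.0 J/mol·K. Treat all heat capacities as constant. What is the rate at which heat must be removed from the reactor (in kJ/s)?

Extent of reaction ξ = 0.797 × 238 / 2 = 94.843 mol/min
Reaction term: ξ·ΔH°_rxn = 94.843 × -41.0 = -3888.6 kJ/min
Q = ΔH = -3888.6 kJ/min = -64.809 kW
Heat removed = 64.809 kJ/s

Q_out = 64.8 kJ/s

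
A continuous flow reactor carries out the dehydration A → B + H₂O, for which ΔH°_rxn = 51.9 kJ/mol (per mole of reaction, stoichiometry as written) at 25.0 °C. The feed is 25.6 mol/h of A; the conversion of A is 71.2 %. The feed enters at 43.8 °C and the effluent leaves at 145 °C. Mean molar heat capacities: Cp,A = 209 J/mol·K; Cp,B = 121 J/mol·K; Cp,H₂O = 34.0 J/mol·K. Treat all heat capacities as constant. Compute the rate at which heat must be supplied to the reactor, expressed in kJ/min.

Extent of reaction ξ = 0.712 × 25.6 = 18.227 mol/h
Reaction term: ξ·ΔH°_rxn = 18.227 × 51.9 = 945.99 kJ/h
Sensible, feed 43.8→25 °C: -100.59 kJ/h
Outlet flows (mol/h): A 7.3728, B 18.227, H₂O 18.227
Sensible, products 25→145 °C: 523.94 kJ/h
Q = ΔH = 1369.3 kJ/h = 0.38037 kW
Heat supplied = 22.822 kJ/min

Q_in = 22.8 kJ/min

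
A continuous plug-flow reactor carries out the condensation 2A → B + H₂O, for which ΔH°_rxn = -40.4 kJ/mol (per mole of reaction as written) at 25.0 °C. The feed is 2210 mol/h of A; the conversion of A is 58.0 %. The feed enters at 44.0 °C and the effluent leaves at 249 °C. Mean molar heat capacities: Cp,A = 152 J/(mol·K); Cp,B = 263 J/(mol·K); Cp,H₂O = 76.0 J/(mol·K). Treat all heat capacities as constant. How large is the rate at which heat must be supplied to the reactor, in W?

Q_in = 13300 W

Extent of reaction ξ = 0.580 × 2210 / 2 = 640.9 mol/h
Reaction term: ξ·ΔH°_rxn = 640.9 × -40.4 = -25892 kJ/h
Sensible, feed 44.0→25 °C: -6382.5 kJ/h
Outlet flows (mol/h): A 928.2, B 640.9, H₂O 640.9
Sensible, products 25→249 °C: 80271 kJ/h
Q = ΔH = 47996 kJ/h = 13.332 kW
Heat supplied = 13332 W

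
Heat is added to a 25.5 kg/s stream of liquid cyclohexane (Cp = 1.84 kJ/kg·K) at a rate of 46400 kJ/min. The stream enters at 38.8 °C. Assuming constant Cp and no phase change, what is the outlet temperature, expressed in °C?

Q = 46400 kJ/min = 773.33 kJ/s
ΔT = Q/(ṁ·Cp) = 773.33/(25.5×1.84) = 16.482 K
T_out = 38.8 + 16.482 = 55.282 °C

T_out = 55.3 °C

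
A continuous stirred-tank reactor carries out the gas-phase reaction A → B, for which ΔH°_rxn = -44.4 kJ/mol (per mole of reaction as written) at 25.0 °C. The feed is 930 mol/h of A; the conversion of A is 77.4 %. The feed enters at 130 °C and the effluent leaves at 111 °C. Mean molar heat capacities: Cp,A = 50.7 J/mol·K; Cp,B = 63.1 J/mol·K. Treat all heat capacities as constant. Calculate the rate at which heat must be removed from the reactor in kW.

Q_out = 8.91 kW

Extent of reaction ξ = 0.774 × 930 = 719.82 mol/h
Reaction term: ξ·ΔH°_rxn = 719.82 × -44.4 = -31960 kJ/h
Sensible, feed 130→25 °C: -4950.9 kJ/h
Outlet flows (mol/h): A 210.18, B 719.82
Sensible, products 25→111 °C: 4822.6 kJ/h
Q = ΔH = -32088 kJ/h = -8.9134 kW
Heat removed = 8.9134 kW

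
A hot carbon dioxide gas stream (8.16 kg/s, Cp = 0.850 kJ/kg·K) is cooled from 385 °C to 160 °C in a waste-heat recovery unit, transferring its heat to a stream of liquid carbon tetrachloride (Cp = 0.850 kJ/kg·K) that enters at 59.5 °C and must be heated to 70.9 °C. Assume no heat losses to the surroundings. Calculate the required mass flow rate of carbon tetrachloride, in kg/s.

Heat released by hot stream: Q = 8.16 × 0.850 × (385 − 160) = 1560.6 kJ/s
Energy balance on cold side (adiabatic exchanger): Q = ṁ_c·Cp_c·(T_c,out − T_c,in)
ṁ_c = 1560.6 / [0.850 × (70.9 − 59.5)] = 161.05 kg/s

ṁ_c = 161 kg/s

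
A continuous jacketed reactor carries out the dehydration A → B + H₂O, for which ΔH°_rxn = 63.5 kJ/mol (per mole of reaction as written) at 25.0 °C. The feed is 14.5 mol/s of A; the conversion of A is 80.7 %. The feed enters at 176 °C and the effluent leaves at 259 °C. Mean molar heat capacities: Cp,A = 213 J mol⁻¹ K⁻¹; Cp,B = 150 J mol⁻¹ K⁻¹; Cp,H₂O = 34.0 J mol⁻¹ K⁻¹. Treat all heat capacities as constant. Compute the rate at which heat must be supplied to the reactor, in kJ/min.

Q_in = 55200 kJ/min

Extent of reaction ξ = 0.807 × 14.5 = 11.702 mol/s
Reaction term: ξ·ΔH°_rxn = 11.702 × 63.5 = 743.05 kJ/s
Sensible, feed 176→25 °C: -466.36 kJ/s
Outlet flows (mol/s): A 2.7985, B 11.702, H₂O 11.702
Sensible, products 25→259 °C: 643.3 kJ/s
Q = ΔH = 919.98 kJ/s = 919.98 kW
Heat supplied = 55199 kJ/min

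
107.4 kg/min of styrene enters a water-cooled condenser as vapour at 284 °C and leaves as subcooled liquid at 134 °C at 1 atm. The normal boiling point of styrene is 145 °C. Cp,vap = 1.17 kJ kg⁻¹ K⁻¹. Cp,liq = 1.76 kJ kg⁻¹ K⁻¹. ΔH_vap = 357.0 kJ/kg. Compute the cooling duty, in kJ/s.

vapour 284→145 °C: -162.63 kJ/kg
condensation at 145 °C: -357 kJ/kg
liquid 145→134 °C: -19.36 kJ/kg
Δh = -162.63 + -357 + -19.36 = -538.99 kJ/kg
Q = ṁ·Δh = 107.4 kg/min × -538.99 kJ/kg = -57888 kJ/min
|Q| = 964.79 kW

Q_c = 965 kJ/s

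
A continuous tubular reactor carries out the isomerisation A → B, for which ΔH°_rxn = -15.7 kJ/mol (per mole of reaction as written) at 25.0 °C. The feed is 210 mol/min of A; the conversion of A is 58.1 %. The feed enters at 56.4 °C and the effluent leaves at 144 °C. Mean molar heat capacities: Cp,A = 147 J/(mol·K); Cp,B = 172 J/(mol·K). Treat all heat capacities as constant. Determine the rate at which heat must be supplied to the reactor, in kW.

Extent of reaction ξ = 0.581 × 210 = 122.01 mol/min
Reaction term: ξ·ΔH°_rxn = 122.01 × -15.7 = -1915.6 kJ/min
Sensible, feed 56.4→25 °C: -969.32 kJ/min
Outlet flows (mol/min): A 87.99, B 122.01
Sensible, products 25→144 °C: 4036.5 kJ/min
Q = ΔH = 1151.6 kJ/min = 19.194 kW
Heat supplied = 19.194 kW

Q_in = 19.2 kW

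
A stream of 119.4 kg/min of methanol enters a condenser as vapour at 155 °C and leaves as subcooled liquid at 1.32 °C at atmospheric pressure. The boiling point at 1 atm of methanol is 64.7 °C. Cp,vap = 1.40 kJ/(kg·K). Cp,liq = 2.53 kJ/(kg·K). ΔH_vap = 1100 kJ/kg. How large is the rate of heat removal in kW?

vapour 155→64.7 °C: -126.42 kJ/kg
condensation at 64.7 °C: -1100 kJ/kg
liquid 64.7→1.32 °C: -160.35 kJ/kg
Δh = -126.42 + -1100 + -160.35 = -1386.8 kJ/kg
Q = ṁ·Δh = 119.4 kg/min × -1386.8 kJ/kg = -165580 kJ/min
|Q| = 2759.7 kW

Q_c = 2760 kW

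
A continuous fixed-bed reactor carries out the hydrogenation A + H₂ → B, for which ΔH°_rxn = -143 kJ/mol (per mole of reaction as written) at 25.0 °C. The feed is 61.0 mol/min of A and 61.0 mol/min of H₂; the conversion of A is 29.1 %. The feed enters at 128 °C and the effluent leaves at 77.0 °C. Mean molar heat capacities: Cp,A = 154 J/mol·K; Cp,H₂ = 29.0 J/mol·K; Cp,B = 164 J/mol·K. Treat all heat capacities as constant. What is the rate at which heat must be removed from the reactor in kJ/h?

Q_out = 188000 kJ/h

Extent of reaction ξ = 0.291 × 61.0 = 17.751 mol/min
Reaction term: ξ·ΔH°_rxn = 17.751 × -143 = -2538.4 kJ/min
Sensible, feed 128→25 °C: -1149.8 kJ/min
Outlet flows (mol/min): A 43.249, H₂ 43.249, B 17.751
Sensible, products 25→77.0 °C: 562.94 kJ/min
Q = ΔH = -3125.2 kJ/min = -52.087 kW
Heat removed = 187510 kJ/h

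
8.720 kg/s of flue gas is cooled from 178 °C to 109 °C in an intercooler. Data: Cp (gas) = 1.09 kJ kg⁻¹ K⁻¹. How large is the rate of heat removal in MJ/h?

Q = ṁ·Cp·ΔT = 8.720 × 1.09 × (109 − 178) = -655.83 kJ/s
Cooling duty = 2361 MJ/h

Q_c = 2360 MJ/h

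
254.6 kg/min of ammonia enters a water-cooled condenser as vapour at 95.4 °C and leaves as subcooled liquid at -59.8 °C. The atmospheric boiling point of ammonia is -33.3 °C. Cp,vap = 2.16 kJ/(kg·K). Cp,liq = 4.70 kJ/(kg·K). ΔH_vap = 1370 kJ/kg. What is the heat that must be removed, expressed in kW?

vapour 95.4→-33.3 °C: -277.99 kJ/kg
condensation at -33.3 °C: -1370 kJ/kg
liquid -33.3→-59.8 °C: -124.55 kJ/kg
Δh = -277.99 + -1370 + -124.55 = -1772.5 kJ/kg
Q = ṁ·Δh = 254.6 kg/min × -1772.5 kJ/kg = -451290 kJ/min
|Q| = 7521.5 kW

Q_c = 7520 kW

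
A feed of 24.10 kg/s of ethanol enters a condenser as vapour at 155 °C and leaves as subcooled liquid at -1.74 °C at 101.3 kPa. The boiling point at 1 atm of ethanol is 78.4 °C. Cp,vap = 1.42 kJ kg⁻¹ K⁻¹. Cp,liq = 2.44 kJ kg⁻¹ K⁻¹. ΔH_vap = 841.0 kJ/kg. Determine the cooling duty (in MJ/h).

Q_c = 99400 MJ/h

vapour 155→78.4 °C: -108.77 kJ/kg
condensation at 78.4 °C: -841 kJ/kg
liquid 78.4→-1.74 °C: -195.54 kJ/kg
Δh = -108.77 + -841 + -195.54 = -1145.3 kJ/kg
Q = ṁ·Δh = 24.10 kg/s × -1145.3 kJ/kg = -27602 kJ/s
|Q| = 27602 kW = 99367 MJ/h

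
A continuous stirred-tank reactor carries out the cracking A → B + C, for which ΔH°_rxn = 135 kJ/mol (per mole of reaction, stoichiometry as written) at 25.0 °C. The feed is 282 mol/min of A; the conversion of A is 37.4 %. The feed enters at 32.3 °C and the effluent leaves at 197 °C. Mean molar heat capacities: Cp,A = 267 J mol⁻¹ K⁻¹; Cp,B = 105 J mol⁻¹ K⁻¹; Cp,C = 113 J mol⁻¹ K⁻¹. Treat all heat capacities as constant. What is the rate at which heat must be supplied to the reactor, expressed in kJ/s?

Extent of reaction ξ = 0.374 × 282 = 105.47 mol/min
Reaction term: ξ·ΔH°_rxn = 105.47 × 135 = 14238 kJ/min
Sensible, feed 32.3→25 °C: -549.65 kJ/min
Outlet flows (mol/min): A 176.53, B 105.47, C 105.47
Sensible, products 25→197 °C: 12062 kJ/min
Q = ΔH = 25750 kJ/min = 429.17 kW
Heat supplied = 429.17 kJ/s

Q_in = 429 kJ/s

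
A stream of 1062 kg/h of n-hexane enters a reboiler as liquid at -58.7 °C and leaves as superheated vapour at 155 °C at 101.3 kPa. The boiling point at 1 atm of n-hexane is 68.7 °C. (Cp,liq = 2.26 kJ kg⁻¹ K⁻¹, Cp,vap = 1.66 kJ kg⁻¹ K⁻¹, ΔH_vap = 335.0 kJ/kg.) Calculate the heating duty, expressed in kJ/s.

liquid -58.7→68.7 °C: 287.92 kJ/kg
vaporisation at 68.7 °C: 335 kJ/kg
vapour 68.7→155 °C: 143.26 kJ/kg
Δh = 287.92 + 335 + 143.26 = 766.18 kJ/kg
Q = ṁ·Δh = 1062 kg/h × 766.18 kJ/kg = 813690 kJ/h
|Q| = 226.02 kW

Q = 226 kJ/s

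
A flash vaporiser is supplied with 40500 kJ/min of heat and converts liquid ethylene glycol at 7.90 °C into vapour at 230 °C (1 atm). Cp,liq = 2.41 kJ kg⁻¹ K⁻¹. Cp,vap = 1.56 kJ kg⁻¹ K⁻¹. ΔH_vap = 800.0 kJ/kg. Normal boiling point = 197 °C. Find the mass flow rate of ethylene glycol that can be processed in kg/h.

ṁ = 1860 kg/h

Δh = 2.41×(197−7.90) + 800.0 + 1.56×(230−197) = 1307.2 kJ/kg
Q = 40500 kJ/min = 675 kJ/s = 2.43e+06 kJ/h
ṁ = Q/Δh = 2.43e+06 / 1307.2 = 1858.9 kg/h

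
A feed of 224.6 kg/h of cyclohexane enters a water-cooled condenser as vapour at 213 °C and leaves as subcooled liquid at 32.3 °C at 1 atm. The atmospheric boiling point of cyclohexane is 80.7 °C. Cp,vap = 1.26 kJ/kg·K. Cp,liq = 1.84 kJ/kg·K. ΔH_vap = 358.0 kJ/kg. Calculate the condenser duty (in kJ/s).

vapour 213→80.7 °C: -166.7 kJ/kg
condensation at 80.7 °C: -358 kJ/kg
liquid 80.7→32.3 °C: -89.056 kJ/kg
Δh = -166.7 + -358 + -89.056 = -613.75 kJ/kg
Q = ṁ·Δh = 224.6 kg/h × -613.75 kJ/kg = -137850 kJ/h
|Q| = 38.291 kW

Q_c = 38.3 kJ/s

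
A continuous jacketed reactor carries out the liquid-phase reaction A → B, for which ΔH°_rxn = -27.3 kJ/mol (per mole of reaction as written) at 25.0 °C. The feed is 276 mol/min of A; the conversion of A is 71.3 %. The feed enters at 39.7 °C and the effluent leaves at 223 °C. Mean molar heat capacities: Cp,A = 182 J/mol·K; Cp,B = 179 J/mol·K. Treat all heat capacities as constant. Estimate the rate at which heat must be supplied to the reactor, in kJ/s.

Extent of reaction ξ = 0.713 × 276 = 196.79 mol/min
Reaction term: ξ·ΔH°_rxn = 196.79 × -27.3 = -5372.3 kJ/min
Sensible, feed 39.7→25 °C: -738.41 kJ/min
Outlet flows (mol/min): A 79.212, B 196.79
Sensible, products 25→223 °C: 9829 kJ/min
Q = ΔH = 3718.3 kJ/min = 61.972 kW
Heat supplied = 61.972 kJ/s

Q_in = 62.0 kJ/s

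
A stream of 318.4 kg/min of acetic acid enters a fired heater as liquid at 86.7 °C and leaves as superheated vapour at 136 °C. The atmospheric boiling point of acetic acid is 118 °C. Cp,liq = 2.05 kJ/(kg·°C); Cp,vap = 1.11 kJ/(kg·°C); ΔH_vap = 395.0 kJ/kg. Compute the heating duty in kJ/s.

liquid 86.7→118 °C: 64.165 kJ/kg
vaporisation at 118 °C: 395 kJ/kg
vapour 118→136 °C: 19.98 kJ/kg
Δh = 64.165 + 395 + 19.98 = 479.14 kJ/kg
Q = ṁ·Δh = 318.4 kg/min × 479.14 kJ/kg = 152560 kJ/min
|Q| = 2542.7 kW

Q = 2540 kJ/s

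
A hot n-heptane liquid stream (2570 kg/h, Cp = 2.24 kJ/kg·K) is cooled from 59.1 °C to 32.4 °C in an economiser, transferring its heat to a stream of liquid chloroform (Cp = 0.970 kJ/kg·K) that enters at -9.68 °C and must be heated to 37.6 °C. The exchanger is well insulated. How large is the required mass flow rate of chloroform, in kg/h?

ṁ_c = 3350 kg/h

Heat released by hot stream: Q = 2570 × 2.24 × (59.1 − 32.4) = 153710 kJ/h
Energy balance on cold side (adiabatic exchanger): Q = ṁ_c·Cp_c·(T_c,out − T_c,in)
ṁ_c = 153710 / [0.970 × (37.6 − -9.68)] = 3351.5 kg/h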